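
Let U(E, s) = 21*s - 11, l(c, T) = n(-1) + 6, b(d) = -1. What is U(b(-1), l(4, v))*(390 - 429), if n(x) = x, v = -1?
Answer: -3666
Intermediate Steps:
l(c, T) = 5 (l(c, T) = -1 + 6 = 5)
U(E, s) = -11 + 21*s
U(b(-1), l(4, v))*(390 - 429) = (-11 + 21*5)*(390 - 429) = (-11 + 105)*(-39) = 94*(-39) = -3666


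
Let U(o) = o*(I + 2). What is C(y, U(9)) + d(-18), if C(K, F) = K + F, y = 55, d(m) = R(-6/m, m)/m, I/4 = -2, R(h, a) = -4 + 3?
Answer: 19/18 ≈ 1.0556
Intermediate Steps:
R(h, a) = -1
I = -8 (I = 4*(-2) = -8)
d(m) = -1/m
U(o) = -6*o (U(o) = o*(-8 + 2) = o*(-6) = -6*o)
C(K, F) = F + K
C(y, U(9)) + d(-18) = (-6*9 + 55) - 1/(-18) = (-54 + 55) - 1*(-1/18) = 1 + 1/18 = 19/18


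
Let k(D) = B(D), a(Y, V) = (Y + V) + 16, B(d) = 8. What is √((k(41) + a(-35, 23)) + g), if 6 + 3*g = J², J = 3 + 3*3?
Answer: √58 ≈ 7.6158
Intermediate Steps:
a(Y, V) = 16 + V + Y (a(Y, V) = (V + Y) + 16 = 16 + V + Y)
k(D) = 8
J = 12 (J = 3 + 9 = 12)
g = 46 (g = -2 + (⅓)*12² = -2 + (⅓)*144 = -2 + 48 = 46)
√((k(41) + a(-35, 23)) + g) = √((8 + (16 + 23 - 35)) + 46) = √((8 + 4) + 46) = √(12 + 46) = √58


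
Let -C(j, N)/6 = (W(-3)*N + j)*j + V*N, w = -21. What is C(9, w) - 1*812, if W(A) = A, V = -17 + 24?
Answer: -3818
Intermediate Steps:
V = 7
C(j, N) = -42*N - 6*j*(j - 3*N) (C(j, N) = -6*((-3*N + j)*j + 7*N) = -6*((j - 3*N)*j + 7*N) = -6*(j*(j - 3*N) + 7*N) = -6*(7*N + j*(j - 3*N)) = -42*N - 6*j*(j - 3*N))
C(9, w) - 1*812 = (-42*(-21) - 6*9² + 18*(-21)*9) - 1*812 = (882 - 6*81 - 3402) - 812 = (882 - 486 - 3402) - 812 = -3006 - 812 = -3818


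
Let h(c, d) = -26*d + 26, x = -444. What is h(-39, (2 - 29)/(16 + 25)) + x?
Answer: -16436/41 ≈ -400.88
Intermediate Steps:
h(c, d) = 26 - 26*d
h(-39, (2 - 29)/(16 + 25)) + x = (26 - 26*(2 - 29)/(16 + 25)) - 444 = (26 - (-702)/41) - 444 = (26 - 26*(-27/41)) - 444 = (26 + 702/41) - 444 = 1768/41 - 444 = -16436/41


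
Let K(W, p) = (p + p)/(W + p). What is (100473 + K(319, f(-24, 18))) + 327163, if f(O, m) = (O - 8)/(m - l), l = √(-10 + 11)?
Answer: 2305385612/5391 ≈ 4.2764e+5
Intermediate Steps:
l = 1 (l = √1 = 1)
f(O, m) = (-8 + O)/(-1 + m) (f(O, m) = (O - 8)/(m - 1*1) = (-8 + O)/(m - 1) = (-8 + O)/(-1 + m))
K(W, p) = 2*p/(W + p) (K(W, p) = (2*p)/(W + p) = 2*p/(W + p))
(100473 + K(319, f(-24, 18))) + 327163 = (100473 + 2*((-8 - 24)/(-1 + 18))/(319 + (-8 - 24)/(-1 + 18))) + 327163 = (100473 + 2*(-32/17)/(319 - 32/17)) + 327163 = (100473 + 2*(-32/17)/(5391/17)) + 327163 = (100473 + 2*(-32/17)*(17/5391)) + 327163 = (100473 - 64/5391) + 327163 = 541649879/5391 + 327163 = 2305385612/5391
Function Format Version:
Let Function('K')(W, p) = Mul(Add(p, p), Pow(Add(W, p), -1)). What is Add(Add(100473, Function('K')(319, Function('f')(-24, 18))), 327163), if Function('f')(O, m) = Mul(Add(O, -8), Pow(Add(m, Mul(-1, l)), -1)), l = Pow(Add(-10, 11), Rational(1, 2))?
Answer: Rational(2305385612, 5391) ≈ 4.2764e+5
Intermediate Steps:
l = 1 (l = Pow(1, Rational(1, 2)) = 1)
Function('f')(O, m) = Mul(Pow(Add(-1, m), -1), Add(-8, O)) (Function('f')(O, m) = Mul(Add(O, -8), Pow(Add(m, Mul(-1, 1)), -1)) = Mul(Add(-8, O), Pow(Add(m, -1), -1)) = Mul(Add(-8, O), Pow(Add(-1, m), -1)) = Mul(Pow(Add(-1, m), -1), Add(-8, O)))
Function('K')(W, p) = Mul(2, p, Pow(Add(W, p), -1)) (Function('K')(W, p) = Mul(Mul(2, p), Pow(Add(W, p), -1)) = Mul(2, p, Pow(Add(W, p), -1)))
Add(Add(100473, Function('K')(319, Function('f')(-24, 18))), 327163) = Add(Add(100473, Mul(2, Mul(Pow(Add(-1, 18), -1), Add(-8, -24)), Pow(Add(319, Mul(Pow(Add(-1, 18), -1), Add(-8, -24))), -1))), 327163) = Add(Add(100473, Mul(2, Mul(Pow(17, -1), -32), Pow(Add(319, Mul(Pow(17, -1), -32)), -1))), 327163) = Add(Add(100473, Mul(2, Mul(Rational(1, 17), -32), Pow(Add(319, Mul(Rational(1, 17), -32)), -1))), 327163) = Add(Add(100473, Mul(2, Rational(-32, 17), Pow(Add(319, Rational(-32, 17)), -1))), 327163) = Add(Add(100473, Mul(2, Rational(-32, 17), Pow(Rational(5391, 17), -1))), 327163) = Add(Add(100473, Mul(2, Rational(-32, 17), Rational(17, 5391))), 327163) = Add(Add(100473, Rational(-64, 5391)), 327163) = Add(Rational(541649879, 5391), 327163) = Rational(2305385612, 5391)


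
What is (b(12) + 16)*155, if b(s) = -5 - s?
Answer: -155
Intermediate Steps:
(b(12) + 16)*155 = ((-5 - 1*12) + 16)*155 = ((-5 - 12) + 16)*155 = (-17 + 16)*155 = -1*155 = -155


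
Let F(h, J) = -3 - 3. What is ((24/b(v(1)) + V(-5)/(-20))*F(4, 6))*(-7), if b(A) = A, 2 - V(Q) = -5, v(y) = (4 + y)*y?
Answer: 1869/10 ≈ 186.90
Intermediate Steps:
v(y) = y*(4 + y)
V(Q) = 7 (V(Q) = 2 - 1*(-5) = 2 + 5 = 7)
F(h, J) = -6
((24/b(v(1)) + V(-5)/(-20))*F(4, 6))*(-7) = ((24/((1*(4 + 1))) + 7/(-20))*(-6))*(-7) = ((24/((1*5)) + 7*(-1/20))*(-6))*(-7) = ((24/5 - 7/20)*(-6))*(-7) = ((89/20)*(-6))*(-7) = -267/10*(-7) = 1869/10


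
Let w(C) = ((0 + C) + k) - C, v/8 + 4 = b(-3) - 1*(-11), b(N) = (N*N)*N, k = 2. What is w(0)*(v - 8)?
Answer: -336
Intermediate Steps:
b(N) = N**3 (b(N) = N**2*N = N**3)
v = -160 (v = -32 + 8*((-3)**3 - 1*(-11)) = -32 + 8*(-27 + 11) = -32 + 8*(-16) = -32 - 128 = -160)
w(C) = 2 (w(C) = ((0 + C) + 2) - C = (C + 2) - C = (2 + C) - C = 2)
w(0)*(v - 8) = 2*(-160 - 8) = 2*(-168) = -336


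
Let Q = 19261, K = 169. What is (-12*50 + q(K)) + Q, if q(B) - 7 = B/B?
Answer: 18669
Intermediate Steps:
q(B) = 8 (q(B) = 7 + B/B = 7 + 1 = 8)
(-12*50 + q(K)) + Q = (-12*50 + 8) + 19261 = (-600 + 8) + 19261 = -592 + 19261 = 18669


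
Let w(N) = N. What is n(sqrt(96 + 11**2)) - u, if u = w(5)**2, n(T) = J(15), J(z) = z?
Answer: -10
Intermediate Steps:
n(T) = 15
u = 25 (u = 5**2 = 25)
n(sqrt(96 + 11**2)) - u = 15 - 1*25 = 15 - 25 = -10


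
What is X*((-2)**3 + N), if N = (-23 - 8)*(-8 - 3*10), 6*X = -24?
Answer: -4680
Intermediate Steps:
X = -4 (X = (1/6)*(-24) = -4)
N = 1178 (N = -31*(-8 - 30) = -31*(-38) = 1178)
X*((-2)**3 + N) = -4*((-2)**3 + 1178) = -4*(-8 + 1178) = -4*1170 = -4680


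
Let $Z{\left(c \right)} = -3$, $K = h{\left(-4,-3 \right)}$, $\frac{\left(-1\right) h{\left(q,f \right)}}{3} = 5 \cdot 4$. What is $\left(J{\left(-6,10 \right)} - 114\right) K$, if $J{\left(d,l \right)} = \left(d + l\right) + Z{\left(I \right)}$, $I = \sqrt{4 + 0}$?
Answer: $6780$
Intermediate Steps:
$h{\left(q,f \right)} = -60$ ($h{\left(q,f \right)} = - 3 \cdot 5 \cdot 4 = \left(-3\right) 20 = -60$)
$K = -60$
$I = 2$ ($I = \sqrt{4} = 2$)
$J{\left(d,l \right)} = -3 + d + l$ ($J{\left(d,l \right)} = \left(d + l\right) - 3 = -3 + d + l$)
$\left(J{\left(-6,10 \right)} - 114\right) K = \left(\left(-3 - 6 + 10\right) - 114\right) \left(-60\right) = \left(1 - 114\right) \left(-60\right) = \left(-113\right) \left(-60\right) = 6780$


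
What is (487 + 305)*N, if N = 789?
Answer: 624888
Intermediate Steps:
(487 + 305)*N = (487 + 305)*789 = 792*789 = 624888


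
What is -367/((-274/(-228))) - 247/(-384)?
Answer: -16031953/52608 ≈ -304.74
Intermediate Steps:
-367/((-274/(-228))) - 247/(-384) = -367/((-274*(-1/228))) - 247*(-1/384) = -367/137/114 + 247/384 = -367*114/137 + 247/384 = -41838/137 + 247/384 = -16031953/52608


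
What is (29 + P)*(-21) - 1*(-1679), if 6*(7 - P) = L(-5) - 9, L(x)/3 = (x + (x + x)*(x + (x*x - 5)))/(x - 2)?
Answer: 1124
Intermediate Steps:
L(x) = 3*(x + 2*x*(-5 + x + x²))/(-2 + x) (L(x) = 3*((x + (x + x)*(x + (x*x - 5)))/(x - 2)) = 3*((x + (2*x)*(x + (x² - 5)))/(-2 + x)) = 3*((x + (2*x)*(x + (-5 + x²)))/(-2 + x)) = 3*((x + (2*x)*(-5 + x + x²))/(-2 + x)) = 3*((x + 2*x*(-5 + x + x²))/(-2 + x)) = 3*(x + 2*x*(-5 + x + x²))/(-2 + x))
P = -18/7 (P = 7 - (3*(-5)*(-9 + 2*(-5) + 2*(-5)²)/(-2 - 5) - 9)/6 = 7 - (3*(-5)*(-9 - 10 + 2*25)/(-7) - 9)/6 = 7 - (3*(-5)*(-⅐)*(-9 - 10 + 50) - 9)/6 = 7 - (3*(-5)*(-⅐)*31 - 9)/6 = 7 - (465/7 - 9)/6 = 7 - ⅙*402/7 = 7 - 67/7 = -18/7 ≈ -2.5714)
(29 + P)*(-21) - 1*(-1679) = (29 - 18/7)*(-21) - 1*(-1679) = (185/7)*(-21) + 1679 = -555 + 1679 = 1124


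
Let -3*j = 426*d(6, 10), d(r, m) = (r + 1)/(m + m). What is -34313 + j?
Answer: -343627/10 ≈ -34363.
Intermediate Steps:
d(r, m) = (1 + r)/(2*m) (d(r, m) = (1 + r)/((2*m)) = (1 + r)*(1/(2*m)) = (1 + r)/(2*m))
j = -497/10 (j = -142*(½)*(1 + 6)/10 = -142*(½)*(⅒)*7 = -142*7/20 = -⅓*1491/10 = -497/10 ≈ -49.700)
-34313 + j = -34313 - 497/10 = -343627/10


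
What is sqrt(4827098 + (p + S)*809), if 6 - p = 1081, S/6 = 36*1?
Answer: sqrt(4132167) ≈ 2032.8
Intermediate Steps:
S = 216 (S = 6*(36*1) = 6*36 = 216)
p = -1075 (p = 6 - 1*1081 = 6 - 1081 = -1075)
sqrt(4827098 + (p + S)*809) = sqrt(4827098 + (-1075 + 216)*809) = sqrt(4827098 - 859*809) = sqrt(4827098 - 694931) = sqrt(4132167)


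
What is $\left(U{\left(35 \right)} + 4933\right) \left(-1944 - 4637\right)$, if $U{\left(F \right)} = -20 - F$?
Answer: $-32102118$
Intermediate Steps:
$\left(U{\left(35 \right)} + 4933\right) \left(-1944 - 4637\right) = \left(\left(-20 - 35\right) + 4933\right) \left(-1944 - 4637\right) = \left(\left(-20 - 35\right) + 4933\right) \left(-6581\right) = \left(-55 + 4933\right) \left(-6581\right) = 4878 \left(-6581\right) = -32102118$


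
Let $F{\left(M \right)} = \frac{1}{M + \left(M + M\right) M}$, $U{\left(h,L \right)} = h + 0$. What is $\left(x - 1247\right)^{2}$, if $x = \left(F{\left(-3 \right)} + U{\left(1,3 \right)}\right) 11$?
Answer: $\frac{343323841}{225} \approx 1.5259 \cdot 10^{6}$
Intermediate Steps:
$U{\left(h,L \right)} = h$
$F{\left(M \right)} = \frac{1}{M + 2 M^{2}}$ ($F{\left(M \right)} = \frac{1}{M + 2 M M} = \frac{1}{M + 2 M^{2}}$)
$x = \frac{176}{15}$ ($x = \left(\frac{1}{\left(-3\right) \left(1 + 2 \left(-3\right)\right)} + 1\right) 11 = \left(- \frac{1}{3 \left(1 - 6\right)} + 1\right) 11 = \left(- \frac{1}{3 \left(-5\right)} + 1\right) 11 = \left(\left(- \frac{1}{3}\right) \left(- \frac{1}{5}\right) + 1\right) 11 = \left(\frac{1}{15} + 1\right) 11 = \frac{16}{15} \cdot 11 = \frac{176}{15} \approx 11.733$)
$\left(x - 1247\right)^{2} = \left(\frac{176}{15} - 1247\right)^{2} = \left(- \frac{18529}{15}\right)^{2} = \frac{343323841}{225}$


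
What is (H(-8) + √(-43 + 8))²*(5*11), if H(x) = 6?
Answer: 55 + 660*I*√35 ≈ 55.0 + 3904.6*I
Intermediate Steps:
(H(-8) + √(-43 + 8))²*(5*11) = (6 + √(-43 + 8))²*(5*11) = (6 + √(-35))²*55 = (6 + I*√35)²*55 = 55*(6 + I*√35)²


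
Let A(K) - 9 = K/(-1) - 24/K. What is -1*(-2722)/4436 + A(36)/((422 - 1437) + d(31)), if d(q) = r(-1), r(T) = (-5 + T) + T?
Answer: 1089230/1700097 ≈ 0.64069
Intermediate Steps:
r(T) = -5 + 2*T
d(q) = -7 (d(q) = -5 + 2*(-1) = -5 - 2 = -7)
A(K) = 9 - K - 24/K (A(K) = 9 + (K/(-1) - 24/K) = 9 + (K*(-1) - 24/K) = 9 + (-K - 24/K) = 9 - K - 24/K)
-1*(-2722)/4436 + A(36)/((422 - 1437) + d(31)) = -1*(-2722)/4436 + (9 - 1*36 - 24/36)/((422 - 1437) - 7) = 2722*(1/4436) + (9 - 36 - 24*1/36)/(-1015 - 7) = 1361/2218 + (9 - 36 - 2/3)/(-1022) = 1361/2218 - 83/3*(-1/1022) = 1361/2218 + 83/3066 = 1089230/1700097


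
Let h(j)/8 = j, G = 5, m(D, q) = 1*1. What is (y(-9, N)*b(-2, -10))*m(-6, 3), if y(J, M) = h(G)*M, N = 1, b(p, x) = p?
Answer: -80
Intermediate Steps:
m(D, q) = 1
h(j) = 8*j
y(J, M) = 40*M (y(J, M) = (8*5)*M = 40*M)
(y(-9, N)*b(-2, -10))*m(-6, 3) = ((40*1)*(-2))*1 = (40*(-2))*1 = -80*1 = -80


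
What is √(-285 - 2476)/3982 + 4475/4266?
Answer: 4475/4266 + I*√2761/3982 ≈ 1.049 + 0.013196*I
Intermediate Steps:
√(-285 - 2476)/3982 + 4475/4266 = √(-2761)*(1/3982) + 4475*(1/4266) = (I*√2761)*(1/3982) + 4475/4266 = I*√2761/3982 + 4475/4266 = 4475/4266 + I*√2761/3982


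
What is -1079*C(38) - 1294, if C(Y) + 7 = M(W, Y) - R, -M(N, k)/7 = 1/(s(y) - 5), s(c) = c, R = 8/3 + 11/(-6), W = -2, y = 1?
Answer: 63239/12 ≈ 5269.9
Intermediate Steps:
R = ⅚ (R = 8*(⅓) + 11*(-⅙) = 8/3 - 11/6 = ⅚ ≈ 0.83333)
M(N, k) = 7/4 (M(N, k) = -7/(1 - 5) = -7/(-4) = -7*(-¼) = 7/4)
C(Y) = -73/12 (C(Y) = -7 + (7/4 - 1*⅚) = -7 + (7/4 - ⅚) = -7 + 11/12 = -73/12)
-1079*C(38) - 1294 = -1079*(-73/12) - 1294 = 78767/12 - 1294 = 63239/12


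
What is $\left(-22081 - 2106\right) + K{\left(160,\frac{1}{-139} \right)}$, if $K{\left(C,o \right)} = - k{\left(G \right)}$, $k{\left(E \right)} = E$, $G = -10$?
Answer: $-24177$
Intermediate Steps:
$K{\left(C,o \right)} = 10$ ($K{\left(C,o \right)} = \left(-1\right) \left(-10\right) = 10$)
$\left(-22081 - 2106\right) + K{\left(160,\frac{1}{-139} \right)} = \left(-22081 - 2106\right) + 10 = -24187 + 10 = -24177$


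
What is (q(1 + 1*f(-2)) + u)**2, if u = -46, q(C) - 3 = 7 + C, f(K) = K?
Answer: 1369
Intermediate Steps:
q(C) = 10 + C (q(C) = 3 + (7 + C) = 10 + C)
(q(1 + 1*f(-2)) + u)**2 = ((10 + (1 + 1*(-2))) - 46)**2 = ((10 + (1 - 2)) - 46)**2 = ((10 - 1) - 46)**2 = (9 - 46)**2 = (-37)**2 = 1369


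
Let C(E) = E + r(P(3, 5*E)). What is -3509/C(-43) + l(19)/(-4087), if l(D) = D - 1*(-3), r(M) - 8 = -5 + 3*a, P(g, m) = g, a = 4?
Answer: 14340667/114436 ≈ 125.32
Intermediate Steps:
r(M) = 15 (r(M) = 8 + (-5 + 3*4) = 8 + (-5 + 12) = 8 + 7 = 15)
C(E) = 15 + E (C(E) = E + 15 = 15 + E)
l(D) = 3 + D (l(D) = D + 3 = 3 + D)
-3509/C(-43) + l(19)/(-4087) = -3509/(15 - 43) + (3 + 19)/(-4087) = -3509/(-28) + 22*(-1/4087) = -3509*(-1/28) - 22/4087 = 3509/28 - 22/4087 = 14340667/114436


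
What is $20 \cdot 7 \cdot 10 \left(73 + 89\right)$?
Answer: $226800$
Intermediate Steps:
$20 \cdot 7 \cdot 10 \left(73 + 89\right) = 140 \cdot 10 \cdot 162 = 1400 \cdot 162 = 226800$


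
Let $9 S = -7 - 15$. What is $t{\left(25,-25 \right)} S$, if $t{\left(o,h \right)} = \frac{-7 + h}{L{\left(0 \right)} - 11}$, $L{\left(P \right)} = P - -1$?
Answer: $- \frac{352}{45} \approx -7.8222$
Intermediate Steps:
$L{\left(P \right)} = 1 + P$ ($L{\left(P \right)} = P + 1 = 1 + P$)
$S = - \frac{22}{9}$ ($S = \frac{-7 - 15}{9} = \frac{1}{9} \left(-22\right) = - \frac{22}{9} \approx -2.4444$)
$t{\left(o,h \right)} = \frac{7}{10} - \frac{h}{10}$ ($t{\left(o,h \right)} = \frac{-7 + h}{\left(1 + 0\right) - 11} = \frac{-7 + h}{1 - 11} = \frac{-7 + h}{-10} = \left(-7 + h\right) \left(- \frac{1}{10}\right) = \frac{7}{10} - \frac{h}{10}$)
$t{\left(25,-25 \right)} S = \left(\frac{7}{10} - - \frac{5}{2}\right) \left(- \frac{22}{9}\right) = \left(\frac{7}{10} + \frac{5}{2}\right) \left(- \frac{22}{9}\right) = \frac{16}{5} \left(- \frac{22}{9}\right) = - \frac{352}{45}$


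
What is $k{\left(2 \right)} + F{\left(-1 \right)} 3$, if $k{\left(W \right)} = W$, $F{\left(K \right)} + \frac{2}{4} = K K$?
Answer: $\frac{7}{2} \approx 3.5$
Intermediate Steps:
$F{\left(K \right)} = - \frac{1}{2} + K^{2}$ ($F{\left(K \right)} = - \frac{1}{2} + K K = - \frac{1}{2} + K^{2}$)
$k{\left(2 \right)} + F{\left(-1 \right)} 3 = 2 + \left(- \frac{1}{2} + \left(-1\right)^{2}\right) 3 = 2 + \left(- \frac{1}{2} + 1\right) 3 = 2 + \frac{1}{2} \cdot 3 = 2 + \frac{3}{2} = \frac{7}{2}$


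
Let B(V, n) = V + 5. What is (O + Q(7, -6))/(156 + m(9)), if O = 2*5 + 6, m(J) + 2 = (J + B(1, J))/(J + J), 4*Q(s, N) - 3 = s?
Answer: 111/929 ≈ 0.11948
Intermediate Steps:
Q(s, N) = ¾ + s/4
B(V, n) = 5 + V
m(J) = -2 + (6 + J)/(2*J) (m(J) = -2 + (J + (5 + 1))/(J + J) = -2 + (J + 6)/((2*J)) = -2 + (6 + J)*(1/(2*J)) = -2 + (6 + J)/(2*J))
O = 16 (O = 10 + 6 = 16)
(O + Q(7, -6))/(156 + m(9)) = (16 + (¾ + (¼)*7))/(156 + (-3/2 + 3/9)) = (16 + (¾ + 7/4))/(156 + (-3/2 + 3*(⅑))) = (16 + 5/2)/(156 + (-3/2 + ⅓)) = 37/(2*(156 - 7/6)) = 37/(2*(929/6)) = (37/2)*(6/929) = 111/929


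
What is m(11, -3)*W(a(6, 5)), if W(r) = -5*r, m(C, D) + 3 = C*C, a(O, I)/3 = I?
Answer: -8850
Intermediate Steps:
a(O, I) = 3*I
m(C, D) = -3 + C**2 (m(C, D) = -3 + C*C = -3 + C**2)
m(11, -3)*W(a(6, 5)) = (-3 + 11**2)*(-15*5) = (-3 + 121)*(-5*15) = 118*(-75) = -8850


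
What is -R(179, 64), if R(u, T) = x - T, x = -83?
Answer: 147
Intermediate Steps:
R(u, T) = -83 - T
-R(179, 64) = -(-83 - 1*64) = -(-83 - 64) = -1*(-147) = 147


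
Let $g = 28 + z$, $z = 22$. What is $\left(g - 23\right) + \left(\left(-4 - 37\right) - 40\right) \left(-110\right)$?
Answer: $8937$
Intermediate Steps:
$g = 50$ ($g = 28 + 22 = 50$)
$\left(g - 23\right) + \left(\left(-4 - 37\right) - 40\right) \left(-110\right) = \left(50 - 23\right) + \left(\left(-4 - 37\right) - 40\right) \left(-110\right) = \left(50 - 23\right) + \left(-41 - 40\right) \left(-110\right) = 27 - -8910 = 27 + 8910 = 8937$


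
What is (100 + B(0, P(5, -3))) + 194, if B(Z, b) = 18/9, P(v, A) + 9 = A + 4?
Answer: 296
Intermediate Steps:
P(v, A) = -5 + A (P(v, A) = -9 + (A + 4) = -9 + (4 + A) = -5 + A)
B(Z, b) = 2 (B(Z, b) = 18*(⅑) = 2)
(100 + B(0, P(5, -3))) + 194 = (100 + 2) + 194 = 102 + 194 = 296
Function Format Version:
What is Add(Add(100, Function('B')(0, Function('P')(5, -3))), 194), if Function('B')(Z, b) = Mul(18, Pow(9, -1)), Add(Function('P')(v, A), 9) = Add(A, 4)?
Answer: 296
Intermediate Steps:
Function('P')(v, A) = Add(-5, A) (Function('P')(v, A) = Add(-9, Add(A, 4)) = Add(-9, Add(4, A)) = Add(-5, A))
Function('B')(Z, b) = 2 (Function('B')(Z, b) = Mul(18, Rational(1, 9)) = 2)
Add(Add(100, Function('B')(0, Function('P')(5, -3))), 194) = Add(Add(100, 2), 194) = Add(102, 194) = 296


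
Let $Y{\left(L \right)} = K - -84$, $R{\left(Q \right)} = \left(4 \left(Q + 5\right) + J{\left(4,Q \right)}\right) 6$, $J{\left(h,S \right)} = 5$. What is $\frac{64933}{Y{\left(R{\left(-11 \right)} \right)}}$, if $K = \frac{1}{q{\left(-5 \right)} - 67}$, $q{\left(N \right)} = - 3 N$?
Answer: $\frac{306956}{397} \approx 773.19$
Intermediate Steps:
$K = - \frac{1}{52}$ ($K = \frac{1}{\left(-3\right) \left(-5\right) - 67} = \frac{1}{15 - 67} = \frac{1}{-52} = - \frac{1}{52} \approx -0.019231$)
$R{\left(Q \right)} = 150 + 24 Q$ ($R{\left(Q \right)} = \left(4 \left(Q + 5\right) + 5\right) 6 = \left(4 \left(5 + Q\right) + 5\right) 6 = \left(\left(20 + 4 Q\right) + 5\right) 6 = \left(25 + 4 Q\right) 6 = 150 + 24 Q$)
$Y{\left(L \right)} = \frac{4367}{52}$ ($Y{\left(L \right)} = - \frac{1}{52} - -84 = - \frac{1}{52} + 84 = \frac{4367}{52}$)
$\frac{64933}{Y{\left(R{\left(-11 \right)} \right)}} = \frac{64933}{\frac{4367}{52}} = 64933 \cdot \frac{52}{4367} = \frac{306956}{397}$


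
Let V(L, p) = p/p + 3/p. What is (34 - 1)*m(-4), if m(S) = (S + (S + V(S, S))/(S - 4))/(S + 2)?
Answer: 3729/64 ≈ 58.266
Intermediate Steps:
V(L, p) = 1 + 3/p
m(S) = (S + (S + (3 + S)/S)/(-4 + S))/(2 + S) (m(S) = (S + (S + (3 + S)/S)/(S - 4))/(S + 2) = (S + (S + (3 + S)/S)/(-4 + S))/(2 + S))
(34 - 1)*m(-4) = (34 - 1)*((-3 - 1*(-4) + (-4)²*(3 - 1*(-4)))/((-4)*(8 - 1*(-4)² + 2*(-4)))) = 33*(-(-3 + 4 + 16*(3 + 4))/(4*(8 - 1*16 - 8))) = 33*(-(-3 + 4 + 16*7)/(4*(8 - 16 - 8))) = 33*(-¼*(-3 + 4 + 112)/(-16)) = 33*(-¼*(-1/16)*113) = 33*(113/64) = 3729/64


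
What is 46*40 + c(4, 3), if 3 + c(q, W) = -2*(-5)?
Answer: 1847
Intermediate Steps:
c(q, W) = 7 (c(q, W) = -3 - 2*(-5) = -3 + 10 = 7)
46*40 + c(4, 3) = 46*40 + 7 = 1840 + 7 = 1847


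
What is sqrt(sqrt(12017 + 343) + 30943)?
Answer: sqrt(30943 + 2*sqrt(3090)) ≈ 176.22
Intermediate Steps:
sqrt(sqrt(12017 + 343) + 30943) = sqrt(sqrt(12360) + 30943) = sqrt(2*sqrt(3090) + 30943) = sqrt(30943 + 2*sqrt(3090))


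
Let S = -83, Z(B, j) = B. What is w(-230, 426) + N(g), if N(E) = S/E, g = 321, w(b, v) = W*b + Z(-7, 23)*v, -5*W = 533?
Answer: 6912973/321 ≈ 21536.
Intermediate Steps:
W = -533/5 (W = -1/5*533 = -533/5 ≈ -106.60)
w(b, v) = -7*v - 533*b/5 (w(b, v) = -533*b/5 - 7*v = -7*v - 533*b/5)
N(E) = -83/E
w(-230, 426) + N(g) = (-7*426 - 533/5*(-230)) - 83/321 = (-2982 + 24518) - 83*1/321 = 21536 - 83/321 = 6912973/321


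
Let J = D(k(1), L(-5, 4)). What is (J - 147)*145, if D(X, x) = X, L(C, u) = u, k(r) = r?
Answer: -21170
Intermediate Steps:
J = 1
(J - 147)*145 = (1 - 147)*145 = -146*145 = -21170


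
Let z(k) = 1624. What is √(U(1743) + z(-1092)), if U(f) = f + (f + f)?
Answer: √6853 ≈ 82.783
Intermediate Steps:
U(f) = 3*f (U(f) = f + 2*f = 3*f)
√(U(1743) + z(-1092)) = √(3*1743 + 1624) = √(5229 + 1624) = √6853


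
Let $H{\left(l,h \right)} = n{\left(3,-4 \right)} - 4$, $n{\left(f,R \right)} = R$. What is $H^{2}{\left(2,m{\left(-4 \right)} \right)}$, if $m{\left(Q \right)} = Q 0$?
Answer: $64$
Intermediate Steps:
$m{\left(Q \right)} = 0$
$H{\left(l,h \right)} = -8$ ($H{\left(l,h \right)} = -4 - 4 = -8$)
$H^{2}{\left(2,m{\left(-4 \right)} \right)} = \left(-8\right)^{2} = 64$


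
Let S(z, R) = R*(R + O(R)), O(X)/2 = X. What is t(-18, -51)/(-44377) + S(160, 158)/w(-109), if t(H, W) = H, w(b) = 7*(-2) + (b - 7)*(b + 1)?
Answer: 1661853768/277666889 ≈ 5.9851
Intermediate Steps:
O(X) = 2*X
w(b) = -14 + (1 + b)*(-7 + b) (w(b) = -14 + (-7 + b)*(1 + b) = -14 + (1 + b)*(-7 + b))
S(z, R) = 3*R² (S(z, R) = R*(R + 2*R) = R*(3*R) = 3*R²)
t(-18, -51)/(-44377) + S(160, 158)/w(-109) = -18/(-44377) + (3*158²)/(-21 + (-109)² - 6*(-109)) = -18*(-1/44377) + (3*24964)/(-21 + 11881 + 654) = 18/44377 + 74892/12514 = 18/44377 + 74892*(1/12514) = 18/44377 + 37446/6257 = 1661853768/277666889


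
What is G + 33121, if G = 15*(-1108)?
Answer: 16501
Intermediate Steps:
G = -16620
G + 33121 = -16620 + 33121 = 16501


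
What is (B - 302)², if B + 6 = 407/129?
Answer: 1546455625/16641 ≈ 92931.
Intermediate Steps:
B = -367/129 (B = -6 + 407/129 = -367/129 ≈ -2.8450)
(B - 302)² = (-367/129 - 302)² = (-39325/129)² = 1546455625/16641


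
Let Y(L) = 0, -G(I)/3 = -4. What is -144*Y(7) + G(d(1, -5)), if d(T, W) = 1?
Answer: 12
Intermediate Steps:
G(I) = 12 (G(I) = -3*(-4) = 12)
-144*Y(7) + G(d(1, -5)) = -144*0 + 12 = 0 + 12 = 12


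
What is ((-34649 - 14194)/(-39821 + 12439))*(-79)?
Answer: -3858597/27382 ≈ -140.92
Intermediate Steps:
((-34649 - 14194)/(-39821 + 12439))*(-79) = -48843/(-27382)*(-79) = -48843*(-1/27382)*(-79) = (48843/27382)*(-79) = -3858597/27382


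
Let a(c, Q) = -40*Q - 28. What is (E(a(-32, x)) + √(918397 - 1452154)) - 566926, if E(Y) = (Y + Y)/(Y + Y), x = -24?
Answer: -566925 + 7*I*√10893 ≈ -5.6693e+5 + 730.59*I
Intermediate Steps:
a(c, Q) = -28 - 40*Q
E(Y) = 1 (E(Y) = (2*Y)/((2*Y)) = (2*Y)*(1/(2*Y)) = 1)
(E(a(-32, x)) + √(918397 - 1452154)) - 566926 = (1 + √(918397 - 1452154)) - 566926 = (1 + √(-533757)) - 566926 = (1 + 7*I*√10893) - 566926 = -566925 + 7*I*√10893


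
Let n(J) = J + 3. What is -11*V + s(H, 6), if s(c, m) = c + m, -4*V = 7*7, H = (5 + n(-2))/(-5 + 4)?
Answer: 539/4 ≈ 134.75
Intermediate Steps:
n(J) = 3 + J
H = -6 (H = (5 + (3 - 2))/(-5 + 4) = (5 + 1)/(-1) = 6*(-1) = -6)
V = -49/4 (V = -7*7/4 = -1/4*49 = -49/4 ≈ -12.250)
-11*V + s(H, 6) = -11*(-49/4) + (-6 + 6) = 539/4 + 0 = 539/4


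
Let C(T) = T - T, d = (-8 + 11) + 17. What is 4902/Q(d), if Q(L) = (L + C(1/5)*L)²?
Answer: 2451/200 ≈ 12.255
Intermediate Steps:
d = 20 (d = 3 + 17 = 20)
C(T) = 0
Q(L) = L² (Q(L) = (L + 0*L)² = (L + 0)² = L²)
4902/Q(d) = 4902/(20²) = 4902/400 = 4902*(1/400) = 2451/200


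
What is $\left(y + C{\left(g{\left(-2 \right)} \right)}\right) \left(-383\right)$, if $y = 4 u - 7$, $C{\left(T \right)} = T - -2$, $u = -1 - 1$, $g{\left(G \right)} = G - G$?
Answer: $4979$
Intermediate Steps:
$g{\left(G \right)} = 0$
$u = -2$ ($u = -1 - 1 = -2$)
$C{\left(T \right)} = 2 + T$ ($C{\left(T \right)} = T + 2 = 2 + T$)
$y = -15$ ($y = 4 \left(-2\right) - 7 = -8 - 7 = -15$)
$\left(y + C{\left(g{\left(-2 \right)} \right)}\right) \left(-383\right) = \left(-15 + \left(2 + 0\right)\right) \left(-383\right) = \left(-15 + 2\right) \left(-383\right) = \left(-13\right) \left(-383\right) = 4979$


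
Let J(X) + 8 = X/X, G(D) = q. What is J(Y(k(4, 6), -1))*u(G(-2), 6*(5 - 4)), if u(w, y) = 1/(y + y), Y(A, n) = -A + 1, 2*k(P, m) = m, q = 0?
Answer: -7/12 ≈ -0.58333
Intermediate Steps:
G(D) = 0
k(P, m) = m/2
Y(A, n) = 1 - A
J(X) = -7 (J(X) = -8 + X/X = -8 + 1 = -7)
u(w, y) = 1/(2*y)
J(Y(k(4, 6), -1))*u(G(-2), 6*(5 - 4)) = -7/(2*(6*(5 - 4))) = -7/(2*(6*1)) = -7/(2*6) = -7*1/12 = -7/12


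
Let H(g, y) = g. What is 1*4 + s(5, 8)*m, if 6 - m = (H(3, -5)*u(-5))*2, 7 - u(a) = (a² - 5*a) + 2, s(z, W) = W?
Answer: 2212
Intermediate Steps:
u(a) = 5 - a² + 5*a (u(a) = 7 - ((a² - 5*a) + 2) = 7 - (2 + a² - 5*a) = 7 + (-2 - a² + 5*a) = 5 - a² + 5*a)
m = 276 (m = 6 - 3*(5 - 1*(-5)² + 5*(-5))*2 = 6 - 3*(5 - 1*25 - 25)*2 = 6 - 3*(5 - 25 - 25)*2 = 6 - 3*(-45)*2 = 6 - (-135)*2 = 6 - 1*(-270) = 6 + 270 = 276)
1*4 + s(5, 8)*m = 1*4 + 8*276 = 4 + 2208 = 2212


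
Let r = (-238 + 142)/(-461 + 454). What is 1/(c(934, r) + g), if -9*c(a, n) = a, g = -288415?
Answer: -9/2596669 ≈ -3.4660e-6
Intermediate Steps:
r = 96/7 (r = -96/(-7) = -96*(-⅐) = 96/7 ≈ 13.714)
c(a, n) = -a/9
1/(c(934, r) + g) = 1/(-⅑*934 - 288415) = 1/(-934/9 - 288415) = 1/(-2596669/9) = -9/2596669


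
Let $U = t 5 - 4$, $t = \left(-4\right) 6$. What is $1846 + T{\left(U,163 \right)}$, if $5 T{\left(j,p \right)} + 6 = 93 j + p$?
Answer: $-429$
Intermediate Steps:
$t = -24$
$U = -124$ ($U = \left(-24\right) 5 - 4 = -120 - 4 = -124$)
$T{\left(j,p \right)} = - \frac{6}{5} + \frac{p}{5} + \frac{93 j}{5}$ ($T{\left(j,p \right)} = - \frac{6}{5} + \frac{93 j + p}{5} = - \frac{6}{5} + \frac{p + 93 j}{5} = - \frac{6}{5} + \left(\frac{p}{5} + \frac{93 j}{5}\right) = - \frac{6}{5} + \frac{p}{5} + \frac{93 j}{5}$)
$1846 + T{\left(U,163 \right)} = 1846 + \left(- \frac{6}{5} + \frac{1}{5} \cdot 163 + \frac{93}{5} \left(-124\right)\right) = 1846 - 2275 = -429$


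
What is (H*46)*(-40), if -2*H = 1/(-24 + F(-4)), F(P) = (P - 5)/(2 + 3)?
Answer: -4600/129 ≈ -35.659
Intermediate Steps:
F(P) = -1 + P/5 (F(P) = (-5 + P)/5 = (-5 + P)*(1/5) = -1 + P/5)
H = 5/258 (H = -1/(2*(-24 + (-1 + (1/5)*(-4)))) = -1/(2*(-24 + (-1 - 4/5))) = -1/(2*(-24 - 9/5)) = -1/(2*(-129/5)) = -1/2*(-5/129) = 5/258 ≈ 0.019380)
(H*46)*(-40) = ((5/258)*46)*(-40) = (115/129)*(-40) = -4600/129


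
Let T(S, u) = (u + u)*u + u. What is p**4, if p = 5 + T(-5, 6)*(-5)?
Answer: 21970650625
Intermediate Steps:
T(S, u) = u + 2*u**2 (T(S, u) = (2*u)*u + u = 2*u**2 + u = u + 2*u**2)
p = -385 (p = 5 + (6*(1 + 2*6))*(-5) = 5 + (6*(1 + 12))*(-5) = 5 + (6*13)*(-5) = 5 + 78*(-5) = 5 - 390 = -385)
p**4 = (-385)**4 = 21970650625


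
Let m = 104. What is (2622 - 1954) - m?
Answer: 564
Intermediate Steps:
(2622 - 1954) - m = (2622 - 1954) - 1*104 = 668 - 104 = 564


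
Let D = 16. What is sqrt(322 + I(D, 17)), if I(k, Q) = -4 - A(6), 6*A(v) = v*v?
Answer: 2*sqrt(78) ≈ 17.664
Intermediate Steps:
A(v) = v**2/6 (A(v) = (v*v)/6 = v**2/6)
I(k, Q) = -10 (I(k, Q) = -4 - 6**2/6 = -4 - 36/6 = -4 - 1*6 = -4 - 6 = -10)
sqrt(322 + I(D, 17)) = sqrt(322 - 10) = sqrt(312) = 2*sqrt(78)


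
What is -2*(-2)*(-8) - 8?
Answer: -40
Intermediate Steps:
-2*(-2)*(-8) - 8 = 4*(-8) - 8 = -32 - 8 = -40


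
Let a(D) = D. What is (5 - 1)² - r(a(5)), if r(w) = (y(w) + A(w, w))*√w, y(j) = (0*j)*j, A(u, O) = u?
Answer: 16 - 5*√5 ≈ 4.8197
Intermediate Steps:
y(j) = 0 (y(j) = 0*j = 0)
r(w) = w^(3/2) (r(w) = (0 + w)*√w = w*√w = w^(3/2))
(5 - 1)² - r(a(5)) = (5 - 1)² - 5^(3/2) = 4² - 5*√5 = 16 - 5*√5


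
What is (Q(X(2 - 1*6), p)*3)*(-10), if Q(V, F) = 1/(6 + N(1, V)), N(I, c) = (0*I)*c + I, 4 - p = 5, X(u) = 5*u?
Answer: -30/7 ≈ -4.2857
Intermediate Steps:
p = -1 (p = 4 - 1*5 = 4 - 5 = -1)
N(I, c) = I (N(I, c) = 0*c + I = 0 + I = I)
Q(V, F) = ⅐ (Q(V, F) = 1/(6 + 1) = 1/7 = ⅐)
(Q(X(2 - 1*6), p)*3)*(-10) = ((⅐)*3)*(-10) = (3/7)*(-10) = -30/7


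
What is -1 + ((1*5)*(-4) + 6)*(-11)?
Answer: 153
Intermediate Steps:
-1 + ((1*5)*(-4) + 6)*(-11) = -1 + (5*(-4) + 6)*(-11) = -1 + (-20 + 6)*(-11) = -1 - 14*(-11) = -1 + 154 = 153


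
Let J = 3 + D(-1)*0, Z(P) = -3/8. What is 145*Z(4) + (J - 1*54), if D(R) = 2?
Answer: -843/8 ≈ -105.38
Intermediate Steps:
Z(P) = -3/8 (Z(P) = -3*1/8 = -3/8)
J = 3 (J = 3 + 2*0 = 3 + 0 = 3)
145*Z(4) + (J - 1*54) = 145*(-3/8) + (3 - 1*54) = -435/8 + (3 - 54) = -435/8 - 51 = -843/8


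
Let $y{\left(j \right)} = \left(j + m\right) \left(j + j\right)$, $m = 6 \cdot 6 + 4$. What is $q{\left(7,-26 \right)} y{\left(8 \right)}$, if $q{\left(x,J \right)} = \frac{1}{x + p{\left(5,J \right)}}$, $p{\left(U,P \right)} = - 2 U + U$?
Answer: $384$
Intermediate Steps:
$m = 40$ ($m = 36 + 4 = 40$)
$p{\left(U,P \right)} = - U$
$y{\left(j \right)} = 2 j \left(40 + j\right)$ ($y{\left(j \right)} = \left(j + 40\right) \left(j + j\right) = \left(40 + j\right) 2 j = 2 j \left(40 + j\right)$)
$q{\left(x,J \right)} = \frac{1}{-5 + x}$ ($q{\left(x,J \right)} = \frac{1}{x - 5} = \frac{1}{-5 + x}$)
$q{\left(7,-26 \right)} y{\left(8 \right)} = \frac{2 \cdot 8 \left(40 + 8\right)}{-5 + 7} = \frac{2 \cdot 8 \cdot 48}{2} = \frac{1}{2} \cdot 768 = 384$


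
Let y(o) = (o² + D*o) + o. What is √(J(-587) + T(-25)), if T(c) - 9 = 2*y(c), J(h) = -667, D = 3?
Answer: 14*√2 ≈ 19.799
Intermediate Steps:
y(o) = o² + 4*o (y(o) = (o² + 3*o) + o = o² + 4*o)
T(c) = 9 + 2*c*(4 + c) (T(c) = 9 + 2*(c*(4 + c)) = 9 + 2*c*(4 + c))
√(J(-587) + T(-25)) = √(-667 + (9 + 2*(-25)*(4 - 25))) = √(-667 + (9 + 2*(-25)*(-21))) = √(-667 + (9 + 1050)) = √(-667 + 1059) = √392 = 14*√2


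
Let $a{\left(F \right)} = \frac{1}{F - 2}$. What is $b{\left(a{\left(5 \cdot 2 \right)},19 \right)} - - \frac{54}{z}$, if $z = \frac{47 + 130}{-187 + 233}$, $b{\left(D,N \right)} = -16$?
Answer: $- \frac{116}{59} \approx -1.9661$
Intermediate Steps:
$a{\left(F \right)} = \frac{1}{-2 + F}$
$z = \frac{177}{46} \approx 3.8478$
$b{\left(a{\left(5 \cdot 2 \right)},19 \right)} - - \frac{54}{z} = -16 - - \frac{54}{\frac{177}{46}} = -16 - \left(-54\right) \frac{46}{177} = -16 - - \frac{828}{59} = -16 + \frac{828}{59} = - \frac{116}{59}$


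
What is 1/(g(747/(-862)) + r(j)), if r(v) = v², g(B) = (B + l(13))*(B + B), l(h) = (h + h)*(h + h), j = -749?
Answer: 371522/207989485667 ≈ 1.7863e-6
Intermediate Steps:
l(h) = 4*h² (l(h) = (2*h)*(2*h) = 4*h²)
g(B) = 2*B*(676 + B) (g(B) = (B + 4*13²)*(B + B) = (B + 4*169)*(2*B) = (B + 676)*(2*B) = (676 + B)*(2*B) = 2*B*(676 + B))
1/(g(747/(-862)) + r(j)) = 1/(2*(747/(-862))*(676 + 747/(-862)) + (-749)²) = 1/(2*(747*(-1/862))*(676 + 747*(-1/862)) + 561001) = 1/(2*(-747/862)*(676 - 747/862) + 561001) = 1/(2*(-747/862)*(581965/862) + 561001) = 1/(-434727855/371522 + 561001) = 1/(207989485667/371522) = 371522/207989485667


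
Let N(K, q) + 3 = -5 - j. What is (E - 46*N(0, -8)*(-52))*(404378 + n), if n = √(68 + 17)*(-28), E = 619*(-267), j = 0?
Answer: -74570942602 + 5163452*√85 ≈ -7.4523e+10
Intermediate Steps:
N(K, q) = -8 (N(K, q) = -3 + (-5 - 1*0) = -3 + (-5 + 0) = -3 - 5 = -8)
E = -165273
n = -28*√85 (n = √85*(-28) = -28*√85 ≈ -258.15)
(E - 46*N(0, -8)*(-52))*(404378 + n) = (-165273 - 46*(-8)*(-52))*(404378 - 28*√85) = (-165273 + 368*(-52))*(404378 - 28*√85) = (-165273 - 19136)*(404378 - 28*√85) = -184409*(404378 - 28*√85) = -74570942602 + 5163452*√85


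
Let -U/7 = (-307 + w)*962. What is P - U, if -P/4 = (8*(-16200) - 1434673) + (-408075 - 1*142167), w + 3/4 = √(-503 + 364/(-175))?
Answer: 12771343/2 + 20202*I*√1403/5 ≈ 6.3857e+6 + 1.5134e+5*I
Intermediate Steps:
w = -¾ + 3*I*√1403/5 (w = -¾ + √(-503 + 364/(-175)) = -¾ + √(-503 + 364*(-1/175)) = -¾ + √(-503 - 52/25) = -¾ + √(-12627/25) = -¾ + 3*I*√1403/5 ≈ -0.75 + 22.474*I)
P = 8458060 (P = -4*((8*(-16200) - 1434673) + (-408075 - 1*142167)) = -4*((-129600 - 1434673) + (-408075 - 142167)) = -4*(-1564273 - 550242) = -4*(-2114515) = 8458060)
U = 4144777/2 - 20202*I*√1403/5 (U = -7*(-307 + (-¾ + 3*I*√1403/5))*962 = -7*(-1231/4 + 3*I*√1403/5)*962 = -7*(-592111/2 + 2886*I*√1403/5) = 4144777/2 - 20202*I*√1403/5 ≈ 2.0724e+6 - 1.5134e+5*I)
P - U = 8458060 - (4144777/2 - 20202*I*√1403/5) = 8458060 + (-4144777/2 + 20202*I*√1403/5) = 12771343/2 + 20202*I*√1403/5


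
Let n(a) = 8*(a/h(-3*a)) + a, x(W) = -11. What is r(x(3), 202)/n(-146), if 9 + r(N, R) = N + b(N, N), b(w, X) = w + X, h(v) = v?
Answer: 63/223 ≈ 0.28251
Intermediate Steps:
b(w, X) = X + w
r(N, R) = -9 + 3*N (r(N, R) = -9 + (N + (N + N)) = -9 + (N + 2*N) = -9 + 3*N)
n(a) = -8/3 + a (n(a) = 8*(a/((-3*a))) + a = 8*(a*(-1/(3*a))) + a = 8*(-1/3) + a = -8/3 + a)
r(x(3), 202)/n(-146) = (-9 + 3*(-11))/(-8/3 - 146) = (-9 - 33)/(-446/3) = -42*(-3/446) = 63/223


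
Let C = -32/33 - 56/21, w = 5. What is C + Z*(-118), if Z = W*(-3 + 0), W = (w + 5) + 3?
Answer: 50582/11 ≈ 4598.4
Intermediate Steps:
W = 13 (W = (5 + 5) + 3 = 10 + 3 = 13)
C = -40/11 (C = -32*1/33 - 56*1/21 = -32/33 - 8/3 = -40/11 ≈ -3.6364)
Z = -39 (Z = 13*(-3 + 0) = 13*(-3) = -39)
C + Z*(-118) = -40/11 - 39*(-118) = -40/11 + 4602 = 50582/11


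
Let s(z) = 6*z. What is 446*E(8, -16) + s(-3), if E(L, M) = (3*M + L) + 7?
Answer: -14736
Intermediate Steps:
E(L, M) = 7 + L + 3*M (E(L, M) = (L + 3*M) + 7 = 7 + L + 3*M)
446*E(8, -16) + s(-3) = 446*(7 + 8 + 3*(-16)) + 6*(-3) = 446*(7 + 8 - 48) - 18 = 446*(-33) - 18 = -14718 - 18 = -14736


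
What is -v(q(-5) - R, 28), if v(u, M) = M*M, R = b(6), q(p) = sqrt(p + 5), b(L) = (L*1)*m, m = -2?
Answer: -784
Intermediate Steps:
b(L) = -2*L (b(L) = (L*1)*(-2) = L*(-2) = -2*L)
q(p) = sqrt(5 + p)
R = -12 (R = -2*6 = -12)
v(u, M) = M**2
-v(q(-5) - R, 28) = -1*28**2 = -1*784 = -784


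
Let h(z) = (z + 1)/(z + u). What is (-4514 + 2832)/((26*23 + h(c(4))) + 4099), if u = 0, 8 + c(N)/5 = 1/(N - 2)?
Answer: -63075/176174 ≈ -0.35803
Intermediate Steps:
c(N) = -40 + 5/(-2 + N) (c(N) = -40 + 5/(N - 2) = -40 + 5/(-2 + N))
h(z) = (1 + z)/z (h(z) = (z + 1)/(z + 0) = (1 + z)/z)
(-4514 + 2832)/((26*23 + h(c(4))) + 4099) = (-4514 + 2832)/((26*23 + (1 + 5*(17 - 8*4)/(-2 + 4))/((5*(17 - 8*4)/(-2 + 4)))) + 4099) = -1682/((598 + (1 + 5*(17 - 32)/2)/((5*(17 - 32)/2))) + 4099) = -1682/((598 + (1 + 5*(½)*(-15))/((5*(½)*(-15)))) + 4099) = -1682/((598 + (1 - 75/2)/(-75/2)) + 4099) = -1682/((598 - 2/75*(-73/2)) + 4099) = -1682/((598 + 73/75) + 4099) = -1682/(44923/75 + 4099) = -1682/352348/75 = -1682*75/352348 = -63075/176174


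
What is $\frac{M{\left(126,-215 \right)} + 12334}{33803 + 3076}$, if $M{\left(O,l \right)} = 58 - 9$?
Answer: $\frac{12383}{36879} \approx 0.33577$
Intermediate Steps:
$M{\left(O,l \right)} = 49$
$\frac{M{\left(126,-215 \right)} + 12334}{33803 + 3076} = \frac{49 + 12334}{33803 + 3076} = \frac{12383}{36879}$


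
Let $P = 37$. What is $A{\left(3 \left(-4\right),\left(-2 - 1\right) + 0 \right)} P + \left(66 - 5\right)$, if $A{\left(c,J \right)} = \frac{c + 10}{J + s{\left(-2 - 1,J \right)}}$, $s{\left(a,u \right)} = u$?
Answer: $\frac{220}{3} \approx 73.333$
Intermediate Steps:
$A{\left(c,J \right)} = \frac{10 + c}{2 J}$ ($A{\left(c,J \right)} = \frac{c + 10}{J + J} = \frac{10 + c}{2 J}$)
$A{\left(3 \left(-4\right),\left(-2 - 1\right) + 0 \right)} P + \left(66 - 5\right) = \frac{10 + 3 \left(-4\right)}{2 \left(\left(-2 - 1\right) + 0\right)} 37 + \left(66 - 5\right) = \frac{10 - 12}{2 \left(-3 + 0\right)} 37 + \left(66 - 5\right) = \frac{1}{2} \frac{1}{-3} \left(-2\right) 37 + 61 = \frac{1}{2} \left(- \frac{1}{3}\right) \left(-2\right) 37 + 61 = \frac{1}{3} \cdot 37 + 61 = \frac{37}{3} + 61 = \frac{220}{3}$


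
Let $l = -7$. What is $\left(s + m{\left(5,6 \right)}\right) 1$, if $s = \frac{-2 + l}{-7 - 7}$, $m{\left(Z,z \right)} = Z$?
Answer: $\frac{79}{14} \approx 5.6429$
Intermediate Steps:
$s = \frac{9}{14}$ ($s = \frac{-2 - 7}{-7 - 7} = - \frac{9}{-14} = \left(-9\right) \left(- \frac{1}{14}\right) = \frac{9}{14} \approx 0.64286$)
$\left(s + m{\left(5,6 \right)}\right) 1 = \left(\frac{9}{14} + 5\right) 1 = \frac{79}{14} \cdot 1 = \frac{79}{14}$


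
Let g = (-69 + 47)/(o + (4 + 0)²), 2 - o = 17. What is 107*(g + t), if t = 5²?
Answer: 321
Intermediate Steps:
o = -15 (o = 2 - 1*17 = 2 - 17 = -15)
t = 25
g = -22 (g = (-69 + 47)/(-15 + (4 + 0)²) = -22/(-15 + 4²) = -22/(-15 + 16) = -22/1 = -22*1 = -22)
107*(g + t) = 107*(-22 + 25) = 107*3 = 321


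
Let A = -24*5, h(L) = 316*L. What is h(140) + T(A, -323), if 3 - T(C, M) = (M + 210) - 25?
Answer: 44381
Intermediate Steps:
A = -120
T(C, M) = -182 - M (T(C, M) = 3 - ((M + 210) - 25) = 3 - ((210 + M) - 25) = 3 - (185 + M) = 3 + (-185 - M) = -182 - M)
h(140) + T(A, -323) = 316*140 + (-182 - 1*(-323)) = 44240 + (-182 + 323) = 44240 + 141 = 44381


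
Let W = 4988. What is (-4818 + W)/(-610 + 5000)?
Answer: 17/439 ≈ 0.038724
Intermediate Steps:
(-4818 + W)/(-610 + 5000) = (-4818 + 4988)/(-610 + 5000) = 170/4390 = 170*(1/4390) = 17/439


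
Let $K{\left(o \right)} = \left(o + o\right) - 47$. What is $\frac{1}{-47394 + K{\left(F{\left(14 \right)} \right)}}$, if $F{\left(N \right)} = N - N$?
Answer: $- \frac{1}{47441} \approx -2.1079 \cdot 10^{-5}$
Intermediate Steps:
$F{\left(N \right)} = 0$
$K{\left(o \right)} = -47 + 2 o$ ($K{\left(o \right)} = 2 o - 47 = -47 + 2 o$)
$\frac{1}{-47394 + K{\left(F{\left(14 \right)} \right)}} = \frac{1}{-47394 + \left(-47 + 2 \cdot 0\right)} = \frac{1}{-47394 + \left(-47 + 0\right)} = \frac{1}{-47394 - 47} = \frac{1}{-47441} = - \frac{1}{47441}$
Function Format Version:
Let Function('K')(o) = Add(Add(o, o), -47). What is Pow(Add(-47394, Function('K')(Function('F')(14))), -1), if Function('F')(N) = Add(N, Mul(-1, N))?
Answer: Rational(-1, 47441) ≈ -2.1079e-5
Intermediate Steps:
Function('F')(N) = 0
Function('K')(o) = Add(-47, Mul(2, o)) (Function('K')(o) = Add(Mul(2, o), -47) = Add(-47, Mul(2, o)))
Pow(Add(-47394, Function('K')(Function('F')(14))), -1) = Pow(Add(-47394, Add(-47, Mul(2, 0))), -1) = Pow(Add(-47394, Add(-47, 0)), -1) = Pow(Add(-47394, -47), -1) = Pow(-47441, -1) = Rational(-1, 47441)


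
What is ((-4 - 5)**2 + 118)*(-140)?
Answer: -27860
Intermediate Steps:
((-4 - 5)**2 + 118)*(-140) = ((-9)**2 + 118)*(-140) = (81 + 118)*(-140) = 199*(-140) = -27860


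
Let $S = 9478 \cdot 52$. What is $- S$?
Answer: $-492856$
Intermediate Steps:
$S = 492856$
$- S = \left(-1\right) 492856 = -492856$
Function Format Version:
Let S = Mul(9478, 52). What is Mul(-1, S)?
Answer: -492856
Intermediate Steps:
S = 492856
Mul(-1, S) = Mul(-1, 492856) = -492856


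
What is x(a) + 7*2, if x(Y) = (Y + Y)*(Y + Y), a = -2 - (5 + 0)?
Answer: 210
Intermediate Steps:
a = -7 (a = -2 - 1*5 = -2 - 5 = -7)
x(Y) = 4*Y**2 (x(Y) = (2*Y)*(2*Y) = 4*Y**2)
x(a) + 7*2 = 4*(-7)**2 + 7*2 = 4*49 + 14 = 196 + 14 = 210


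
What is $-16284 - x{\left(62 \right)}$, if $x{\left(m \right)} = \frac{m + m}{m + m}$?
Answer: $-16285$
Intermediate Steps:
$x{\left(m \right)} = 1$ ($x{\left(m \right)} = \frac{2 m}{2 m} = 2 m \frac{1}{2 m} = 1$)
$-16284 - x{\left(62 \right)} = -16284 - 1 = -16285$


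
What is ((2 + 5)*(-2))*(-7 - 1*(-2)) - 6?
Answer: 64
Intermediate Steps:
((2 + 5)*(-2))*(-7 - 1*(-2)) - 6 = (7*(-2))*(-7 + 2) - 6 = -14*(-5) - 6 = 70 - 6 = 64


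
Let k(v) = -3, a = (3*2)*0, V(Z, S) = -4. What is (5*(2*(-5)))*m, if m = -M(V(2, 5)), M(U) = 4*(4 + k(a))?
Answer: 200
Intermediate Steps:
a = 0 (a = 6*0 = 0)
M(U) = 4 (M(U) = 4*(4 - 3) = 4*1 = 4)
m = -4 (m = -1*4 = -4)
(5*(2*(-5)))*m = (5*(2*(-5)))*(-4) = (5*(-10))*(-4) = -50*(-4) = 200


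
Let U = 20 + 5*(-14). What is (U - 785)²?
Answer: 697225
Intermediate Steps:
U = -50 (U = 20 - 70 = -50)
(U - 785)² = (-50 - 785)² = (-835)² = 697225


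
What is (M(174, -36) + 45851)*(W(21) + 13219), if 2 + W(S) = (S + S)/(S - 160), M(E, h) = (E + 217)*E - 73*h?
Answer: 214048479073/139 ≈ 1.5399e+9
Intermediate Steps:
M(E, h) = -73*h + E*(217 + E) (M(E, h) = (217 + E)*E - 73*h = E*(217 + E) - 73*h = -73*h + E*(217 + E))
W(S) = -2 + 2*S/(-160 + S) (W(S) = -2 + (S + S)/(S - 160) = -2 + (2*S)/(-160 + S) = -2 + 2*S/(-160 + S))
(M(174, -36) + 45851)*(W(21) + 13219) = ((174² - 73*(-36) + 217*174) + 45851)*(320/(-160 + 21) + 13219) = ((30276 + 2628 + 37758) + 45851)*(320/(-139) + 13219) = (70662 + 45851)*(320*(-1/139) + 13219) = 116513*(-320/139 + 13219) = 116513*(1837121/139) = 214048479073/139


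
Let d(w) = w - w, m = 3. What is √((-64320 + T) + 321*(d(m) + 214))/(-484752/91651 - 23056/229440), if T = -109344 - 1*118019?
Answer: -1314275340*I*√222989/7083412771 ≈ -87.616*I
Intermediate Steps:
T = -227363 (T = -109344 - 118019 = -227363)
d(w) = 0
√((-64320 + T) + 321*(d(m) + 214))/(-484752/91651 - 23056/229440) = √((-64320 - 227363) + 321*(0 + 214))/(-484752/91651 - 23056/229440) = √(-291683 + 321*214)/(-484752*1/91651 - 23056*1/229440) = √(-291683 + 68694)/(-484752/91651 - 1441/14340) = √(-222989)/(-7083412771/1314275340) = (I*√222989)*(-1314275340/7083412771) = -1314275340*I*√222989/7083412771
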